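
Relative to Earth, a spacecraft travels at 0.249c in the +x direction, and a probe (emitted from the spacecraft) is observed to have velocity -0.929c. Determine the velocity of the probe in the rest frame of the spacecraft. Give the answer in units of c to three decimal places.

Invert the composition law: u' = (u − v)/(1 − uv/c²).
u' = (-0.929 − 0.249) / (1 − (-0.929)(0.249)) = -1.1780/1.2313 = -0.9567.

-0.957c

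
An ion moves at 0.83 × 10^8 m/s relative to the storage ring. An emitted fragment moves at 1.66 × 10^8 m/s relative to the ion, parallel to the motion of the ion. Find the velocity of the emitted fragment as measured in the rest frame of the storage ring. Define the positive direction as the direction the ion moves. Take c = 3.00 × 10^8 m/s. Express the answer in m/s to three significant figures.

2.16 × 10^8 m/s

In units of c (dividing by 3.00 × 10^8 m/s): v = 0.277, u' = 0.553.
u = (u' + v)/(1 + u'v/c²):
u = (0.553 + 0.277) / (1 + 0.553·0.277) = 0.8300/1.1531 = 0.7198
(Galilean addition would give +0.830c.)
Converting back: u = 0.7198 × 3.00 × 10^8 m/s.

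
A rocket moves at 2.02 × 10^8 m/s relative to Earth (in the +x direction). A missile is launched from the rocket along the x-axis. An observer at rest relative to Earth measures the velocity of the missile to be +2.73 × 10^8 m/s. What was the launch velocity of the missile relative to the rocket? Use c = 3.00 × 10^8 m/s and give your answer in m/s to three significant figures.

+1.83 × 10^8 m/s

v = 0.673c, u = 0.910c.
Invert the composition law: u' = (u − v)/(1 − uv/c²).
u' = (0.910 − 0.673) / (1 − (0.910)(0.673)) = 0.2367/0.3873 = 0.6111.
u' = 0.6111 × 3.00 × 10^8 m/s.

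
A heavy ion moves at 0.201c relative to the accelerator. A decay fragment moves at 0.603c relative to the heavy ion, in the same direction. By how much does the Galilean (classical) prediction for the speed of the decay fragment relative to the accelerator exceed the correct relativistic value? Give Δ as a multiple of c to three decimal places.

Δ = 0.087c

Galilean: u_cl = 0.603 + 0.201 = 0.8040.
Relativistic: u_rel = (0.603 + 0.201) / (1 + 0.603·0.201) = 0.8040/1.1212 = 0.7171.
Δ = 0.8040 − 0.7171 = 0.0869.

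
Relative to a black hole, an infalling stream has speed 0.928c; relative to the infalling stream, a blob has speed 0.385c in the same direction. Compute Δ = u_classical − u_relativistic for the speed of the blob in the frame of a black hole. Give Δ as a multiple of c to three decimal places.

Galilean: u_cl = 0.385 + 0.928 = 1.3130.
Relativistic: u_rel = (0.385 + 0.928) / (1 + 0.385·0.928) = 1.3130/1.3573 = 0.9674.
Δ = 1.3130 − 0.9674 = 0.3456.
(The classical prediction exceeds c; the relativistic result does not.)

Δ = 0.346c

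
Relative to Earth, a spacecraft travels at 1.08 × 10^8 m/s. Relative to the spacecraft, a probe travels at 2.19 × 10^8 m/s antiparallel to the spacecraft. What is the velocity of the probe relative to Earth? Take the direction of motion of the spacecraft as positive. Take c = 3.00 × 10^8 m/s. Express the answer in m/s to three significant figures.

In units of c (dividing by 3.00 × 10^8 m/s): v = 0.360, u' = -0.730.
u = (u' + v)/(1 + u'v/c²):
u = (-0.730 + 0.360) / (1 + (-0.730)·0.360) = -0.3700/0.7372 = -0.5019
Converting back: u = -0.5019 × 3.00 × 10^8 m/s.

-1.51 × 10^8 m/s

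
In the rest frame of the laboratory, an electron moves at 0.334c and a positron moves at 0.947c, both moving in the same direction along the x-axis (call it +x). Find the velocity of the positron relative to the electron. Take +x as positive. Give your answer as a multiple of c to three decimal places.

β_A = 0.334, β_B = 0.947.
Transform to A's frame with the inverse velocity-addition law: u' = (u − v)/(1 − uv/c²), taking u = β_B and v = β_A.
u' = (0.947 − 0.334) / (1 − (0.334)(0.947)) = 0.6130/0.6837 = 0.8966.

+0.897c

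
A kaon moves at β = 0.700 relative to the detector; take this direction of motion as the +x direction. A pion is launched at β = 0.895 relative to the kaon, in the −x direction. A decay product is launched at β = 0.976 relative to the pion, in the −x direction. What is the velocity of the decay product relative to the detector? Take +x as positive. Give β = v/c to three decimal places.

Apply u = (u' + v)/(1 + u'v/c²) successively, working outward toward the detector.
Start: velocity of the kaon relative to the detector = 0.7000c.
Compose with the pion (u' = -0.895 in the kaon frame): u_1 = (-0.895 + 0.700) / (1 + (-0.895)·0.700) = -0.1950/0.3735 = -0.5221.
Compose with the decay product (u' = -0.976 in the pion frame): u_2 = (-0.976 + (-0.522)) / (1 + (-0.976)·(-0.522)) = -1.4981/1.5096 = -0.9924.

β = -0.992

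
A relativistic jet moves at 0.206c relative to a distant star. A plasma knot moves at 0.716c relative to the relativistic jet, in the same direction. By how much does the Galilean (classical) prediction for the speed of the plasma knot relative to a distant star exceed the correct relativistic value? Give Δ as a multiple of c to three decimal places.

Galilean: u_cl = 0.716 + 0.206 = 0.9220.
Relativistic: u_rel = (0.716 + 0.206) / (1 + 0.716·0.206) = 0.9220/1.1475 = 0.8035.
Δ = 0.9220 − 0.8035 = 0.1185.

Δ = 0.119c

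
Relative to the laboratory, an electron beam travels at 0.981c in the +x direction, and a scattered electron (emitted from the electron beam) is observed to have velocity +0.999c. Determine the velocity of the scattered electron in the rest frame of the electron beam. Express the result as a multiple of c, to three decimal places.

+0.901c

Invert the composition law: u' = (u − v)/(1 − uv/c²).
u' = (0.999 − 0.981) / (1 − (0.999)(0.981)) = 0.0180/0.0200 = 0.9009.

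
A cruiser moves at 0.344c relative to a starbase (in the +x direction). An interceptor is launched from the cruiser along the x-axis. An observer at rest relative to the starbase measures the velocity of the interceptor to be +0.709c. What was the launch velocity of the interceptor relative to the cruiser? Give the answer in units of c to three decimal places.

Invert the composition law: u' = (u − v)/(1 − uv/c²).
u' = (0.709 − 0.344) / (1 − (0.709)(0.344)) = 0.3650/0.7561 = 0.4827.

+0.483c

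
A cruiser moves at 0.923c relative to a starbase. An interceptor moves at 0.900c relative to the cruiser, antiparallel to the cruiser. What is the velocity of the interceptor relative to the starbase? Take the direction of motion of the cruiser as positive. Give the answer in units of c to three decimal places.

With v = 0.923 and u' = -0.900 (in units of c),
u = (u' + v)/(1 + u'v/c²):
u = (-0.900 + 0.923) / (1 + (-0.900)·0.923) = 0.0230/0.1693 = 0.1359

+0.136c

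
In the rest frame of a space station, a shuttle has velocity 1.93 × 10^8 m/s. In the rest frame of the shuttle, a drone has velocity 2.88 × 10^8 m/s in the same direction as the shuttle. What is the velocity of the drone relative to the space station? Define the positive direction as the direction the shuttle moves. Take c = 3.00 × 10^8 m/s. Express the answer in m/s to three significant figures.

2.97 × 10^8 m/s

In units of c (dividing by 3.00 × 10^8 m/s): v = 0.643, u' = 0.960.
u = (u' + v)/(1 + u'v/c²):
u = (0.960 + 0.643) / (1 + 0.960·0.643) = 1.6033/1.6176 = 0.9912
(Galilean addition would give +1.603c, exceeding c.)
Converting back: u = 0.9912 × 3.00 × 10^8 m/s.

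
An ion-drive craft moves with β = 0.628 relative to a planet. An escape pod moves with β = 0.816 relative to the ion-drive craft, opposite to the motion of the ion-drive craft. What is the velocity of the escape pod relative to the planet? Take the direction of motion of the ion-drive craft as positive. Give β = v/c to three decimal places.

β = -0.386

With v = 0.628 and u' = -0.816 (in units of c),
u = (u' + v)/(1 + u'v/c²):
u = (-0.816 + 0.628) / (1 + (-0.816)·0.628) = -0.1880/0.4876 = -0.3856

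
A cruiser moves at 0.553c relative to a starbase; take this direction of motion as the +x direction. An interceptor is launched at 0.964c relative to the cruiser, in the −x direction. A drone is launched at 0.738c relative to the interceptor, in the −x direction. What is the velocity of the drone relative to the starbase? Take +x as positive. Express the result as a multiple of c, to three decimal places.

-0.981c

Apply u = (u' + v)/(1 + u'v/c²) successively, working outward toward the starbase.
Start: velocity of the cruiser relative to the starbase = 0.5530c.
Compose with the interceptor (u' = -0.964 in the cruiser frame): u_1 = (-0.964 + 0.553) / (1 + (-0.964)·0.553) = -0.4110/0.4669 = -0.8803.
Compose with the drone (u' = -0.738 in the interceptor frame): u_2 = (-0.738 + (-0.880)) / (1 + (-0.738)·(-0.880)) = -1.6183/1.6496 = -0.9810.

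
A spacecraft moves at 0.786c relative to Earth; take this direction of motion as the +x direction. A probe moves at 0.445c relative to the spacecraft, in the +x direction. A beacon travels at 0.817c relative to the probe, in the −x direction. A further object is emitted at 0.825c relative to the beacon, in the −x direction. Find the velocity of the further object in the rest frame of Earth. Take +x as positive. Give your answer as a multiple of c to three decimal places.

-0.653c

Apply u = (u' + v)/(1 + u'v/c²) successively, working outward toward Earth.
Start: velocity of the spacecraft relative to Earth = 0.7860c.
Compose with the probe (u' = 0.445 in the spacecraft frame): u_1 = (0.445 + 0.786) / (1 + 0.445·0.786) = 1.2310/1.3498 = 0.9120.
Compose with the beacon (u' = -0.817 in the probe frame): u_2 = (-0.817 + 0.912) / (1 + (-0.817)·0.912) = 0.0950/0.2549 = 0.3727.
Compose with the further object (u' = -0.825 in the beacon frame): u_3 = (-0.825 + 0.373) / (1 + (-0.825)·0.373) = -0.4523/0.6925 = -0.6531.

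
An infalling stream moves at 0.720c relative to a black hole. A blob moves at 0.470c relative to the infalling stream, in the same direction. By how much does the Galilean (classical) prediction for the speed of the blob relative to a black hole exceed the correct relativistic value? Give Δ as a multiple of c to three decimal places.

Galilean: u_cl = 0.470 + 0.720 = 1.1900.
Relativistic: u_rel = (0.470 + 0.720) / (1 + 0.470·0.720) = 1.1900/1.3384 = 0.8891.
Δ = 1.1900 − 0.8891 = 0.3009.
(The classical prediction exceeds c; the relativistic result does not.)

Δ = 0.301c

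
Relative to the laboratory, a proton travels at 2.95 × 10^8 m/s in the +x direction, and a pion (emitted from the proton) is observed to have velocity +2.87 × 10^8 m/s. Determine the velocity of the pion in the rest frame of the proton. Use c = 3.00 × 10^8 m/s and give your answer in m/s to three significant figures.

-1.35 × 10^8 m/s

v = 0.983c, u = 0.957c.
Invert the composition law: u' = (u − v)/(1 − uv/c²).
u' = (0.957 − 0.983) / (1 − (0.957)(0.983)) = -0.0267/0.0593 = -0.4499.
u' = -0.4499 × 3.00 × 10^8 m/s.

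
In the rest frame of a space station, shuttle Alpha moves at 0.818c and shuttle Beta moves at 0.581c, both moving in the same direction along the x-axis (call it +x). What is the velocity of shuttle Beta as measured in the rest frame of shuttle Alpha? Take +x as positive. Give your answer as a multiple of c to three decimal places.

-0.452c

β_A = 0.818, β_B = 0.581.
Transform to A's frame with the inverse velocity-addition law: u' = (u − v)/(1 − uv/c²), taking u = β_B and v = β_A.
u' = (0.581 − 0.818) / (1 − (0.818)(0.581)) = -0.2370/0.5247 = -0.4517.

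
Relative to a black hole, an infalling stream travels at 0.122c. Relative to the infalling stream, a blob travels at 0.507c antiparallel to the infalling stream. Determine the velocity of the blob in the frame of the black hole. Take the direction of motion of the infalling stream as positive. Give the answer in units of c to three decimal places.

-0.410c

With v = 0.122 and u' = -0.507 (in units of c),
u = (u' + v)/(1 + u'v/c²):
u = (-0.507 + 0.122) / (1 + (-0.507)·0.122) = -0.3850/0.9381 = -0.4104
(Galilean addition would give -0.385c.)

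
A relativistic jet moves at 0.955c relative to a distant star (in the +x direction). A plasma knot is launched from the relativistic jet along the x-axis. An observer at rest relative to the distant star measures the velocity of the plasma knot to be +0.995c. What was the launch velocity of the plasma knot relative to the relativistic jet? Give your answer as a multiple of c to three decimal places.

+0.804c

Invert the composition law: u' = (u − v)/(1 − uv/c²).
u' = (0.995 − 0.955) / (1 − (0.995)(0.955)) = 0.0400/0.0498 = 0.8036.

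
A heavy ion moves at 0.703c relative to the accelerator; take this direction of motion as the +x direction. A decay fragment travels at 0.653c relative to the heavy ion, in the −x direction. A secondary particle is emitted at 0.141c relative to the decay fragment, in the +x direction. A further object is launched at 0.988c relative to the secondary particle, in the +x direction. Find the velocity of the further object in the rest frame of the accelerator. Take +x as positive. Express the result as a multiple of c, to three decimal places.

+0.992c

Apply u = (u' + v)/(1 + u'v/c²) successively, working outward toward the accelerator.
Start: velocity of the heavy ion relative to the accelerator = 0.7030c.
Compose with the decay fragment (u' = -0.653 in the heavy ion frame): u_1 = (-0.653 + 0.703) / (1 + (-0.653)·0.703) = 0.0500/0.5409 = 0.0924.
Compose with the secondary particle (u' = 0.141 in the decay fragment frame): u_2 = (0.141 + 0.092) / (1 + 0.141·0.092) = 0.2334/1.0130 = 0.2304.
Compose with the further object (u' = 0.988 in the secondary particle frame): u_3 = (0.988 + 0.230) / (1 + 0.988·0.230) = 1.2184/1.2277 = 0.9925.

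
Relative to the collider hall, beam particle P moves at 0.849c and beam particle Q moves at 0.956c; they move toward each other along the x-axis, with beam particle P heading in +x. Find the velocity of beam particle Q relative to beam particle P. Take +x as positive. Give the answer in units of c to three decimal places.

β_A = 0.849, β_B = -0.956.
Transform to A's frame with the inverse velocity-addition law: u' = (u − v)/(1 − uv/c²), taking u = β_B and v = β_A.
u' = (-0.956 − 0.849) / (1 − (0.849)(-0.956)) = -1.8050/1.8116 = -0.9963.

-0.996c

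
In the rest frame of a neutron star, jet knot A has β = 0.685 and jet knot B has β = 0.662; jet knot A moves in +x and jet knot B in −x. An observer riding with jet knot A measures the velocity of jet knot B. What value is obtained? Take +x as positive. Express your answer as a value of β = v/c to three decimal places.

β = -0.927

β_A = 0.685, β_B = -0.662.
Transform to A's frame with the inverse velocity-addition law: u' = (u − v)/(1 − uv/c²), taking u = β_B and v = β_A.
u' = (-0.662 − 0.685) / (1 − (0.685)(-0.662)) = -1.3470/1.4535 = -0.9267.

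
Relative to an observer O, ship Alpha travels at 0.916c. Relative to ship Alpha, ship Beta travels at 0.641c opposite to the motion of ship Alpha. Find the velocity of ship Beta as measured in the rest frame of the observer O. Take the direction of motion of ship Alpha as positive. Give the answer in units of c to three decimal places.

+0.666c

With v = 0.916 and u' = -0.641 (in units of c),
u = (u' + v)/(1 + u'v/c²):
u = (-0.641 + 0.916) / (1 + (-0.641)·0.916) = 0.2750/0.4128 = 0.6661
(Galilean addition would give +0.275c.)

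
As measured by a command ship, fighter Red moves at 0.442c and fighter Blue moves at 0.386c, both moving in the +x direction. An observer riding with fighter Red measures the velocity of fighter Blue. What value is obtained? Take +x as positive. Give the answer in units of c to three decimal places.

-0.068c

β_A = 0.442, β_B = 0.386.
Transform to A's frame with the inverse velocity-addition law: u' = (u − v)/(1 − uv/c²), taking u = β_B and v = β_A.
u' = (0.386 − 0.442) / (1 − (0.442)(0.386)) = -0.0560/0.8294 = -0.0675.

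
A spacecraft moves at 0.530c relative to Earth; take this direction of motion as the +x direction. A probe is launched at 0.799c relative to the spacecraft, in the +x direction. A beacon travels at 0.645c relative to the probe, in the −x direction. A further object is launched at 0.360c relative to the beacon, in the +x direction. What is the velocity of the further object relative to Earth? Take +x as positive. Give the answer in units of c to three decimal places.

+0.861c

Apply u = (u' + v)/(1 + u'v/c²) successively, working outward toward Earth.
Start: velocity of the spacecraft relative to Earth = 0.5300c.
Compose with the probe (u' = 0.799 in the spacecraft frame): u_1 = (0.799 + 0.530) / (1 + 0.799·0.530) = 1.3290/1.4235 = 0.9336.
Compose with the beacon (u' = -0.645 in the probe frame): u_2 = (-0.645 + 0.934) / (1 + (-0.645)·0.934) = 0.2886/0.3978 = 0.7256.
Compose with the further object (u' = 0.360 in the beacon frame): u_3 = (0.360 + 0.726) / (1 + 0.360·0.726) = 1.0856/1.2612 = 0.8607.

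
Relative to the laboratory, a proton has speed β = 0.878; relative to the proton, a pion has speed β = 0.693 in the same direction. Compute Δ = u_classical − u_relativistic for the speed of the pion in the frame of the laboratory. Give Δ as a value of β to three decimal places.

Δ = 0.594

Galilean: u_cl = 0.693 + 0.878 = 1.5710.
Relativistic: u_rel = (0.693 + 0.878) / (1 + 0.693·0.878) = 1.5710/1.6085 = 0.9767.
Δ = 1.5710 − 0.9767 = 0.5943.
(The classical prediction exceeds c; the relativistic result does not.)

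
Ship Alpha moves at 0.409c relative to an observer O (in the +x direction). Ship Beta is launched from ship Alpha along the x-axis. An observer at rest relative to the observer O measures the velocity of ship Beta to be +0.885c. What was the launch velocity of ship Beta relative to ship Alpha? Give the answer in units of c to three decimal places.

+0.746c

Invert the composition law: u' = (u − v)/(1 − uv/c²).
u' = (0.885 − 0.409) / (1 − (0.885)(0.409)) = 0.4760/0.6380 = 0.7460.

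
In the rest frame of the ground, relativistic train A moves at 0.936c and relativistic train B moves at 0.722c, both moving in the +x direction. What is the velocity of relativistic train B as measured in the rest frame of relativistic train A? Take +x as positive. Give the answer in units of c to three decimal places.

-0.660c

β_A = 0.936, β_B = 0.722.
Transform to A's frame with the inverse velocity-addition law: u' = (u − v)/(1 − uv/c²), taking u = β_B and v = β_A.
u' = (0.722 − 0.936) / (1 − (0.936)(0.722)) = -0.2140/0.3242 = -0.6601.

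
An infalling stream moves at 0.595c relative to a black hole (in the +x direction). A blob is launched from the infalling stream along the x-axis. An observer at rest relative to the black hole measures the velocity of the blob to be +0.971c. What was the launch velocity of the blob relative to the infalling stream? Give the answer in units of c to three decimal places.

+0.890c

Invert the composition law: u' = (u − v)/(1 − uv/c²).
u' = (0.971 − 0.595) / (1 − (0.971)(0.595)) = 0.3760/0.4223 = 0.8905.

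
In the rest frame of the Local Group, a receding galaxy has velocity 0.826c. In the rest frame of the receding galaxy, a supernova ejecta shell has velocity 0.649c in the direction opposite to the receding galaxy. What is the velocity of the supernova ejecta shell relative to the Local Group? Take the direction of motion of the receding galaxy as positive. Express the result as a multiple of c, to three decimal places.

+0.382c

With v = 0.826 and u' = -0.649 (in units of c),
u = (u' + v)/(1 + u'v/c²):
u = (-0.649 + 0.826) / (1 + (-0.649)·0.826) = 0.1770/0.4639 = 0.3815
(Galilean addition would give +0.177c.)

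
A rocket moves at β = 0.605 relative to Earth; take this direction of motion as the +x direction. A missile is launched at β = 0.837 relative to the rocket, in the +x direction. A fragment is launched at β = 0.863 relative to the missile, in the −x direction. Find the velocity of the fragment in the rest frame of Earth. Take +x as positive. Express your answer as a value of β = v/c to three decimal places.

Apply u = (u' + v)/(1 + u'v/c²) successively, working outward toward Earth.
Start: velocity of the rocket relative to Earth = 0.6050c.
Compose with the missile (u' = 0.837 in the rocket frame): u_1 = (0.837 + 0.605) / (1 + 0.837·0.605) = 1.4420/1.5064 = 0.9573.
Compose with the fragment (u' = -0.863 in the missile frame): u_2 = (-0.863 + 0.957) / (1 + (-0.863)·0.957) = 0.0943/0.1739 = 0.5421.

β = +0.542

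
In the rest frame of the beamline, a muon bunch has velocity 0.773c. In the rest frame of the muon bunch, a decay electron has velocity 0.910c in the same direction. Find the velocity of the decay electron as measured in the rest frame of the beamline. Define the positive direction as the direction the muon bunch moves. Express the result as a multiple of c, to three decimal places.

With v = 0.773 and u' = 0.910 (in units of c),
u = (u' + v)/(1 + u'v/c²):
u = (0.910 + 0.773) / (1 + 0.910·0.773) = 1.6830/1.7034 = 0.9880
(Galilean addition would give +1.683c, exceeding c.)

0.988c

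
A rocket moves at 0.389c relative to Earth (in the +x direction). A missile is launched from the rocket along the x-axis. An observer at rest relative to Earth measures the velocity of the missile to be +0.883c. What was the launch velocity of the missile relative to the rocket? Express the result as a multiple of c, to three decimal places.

+0.752c

Invert the composition law: u' = (u − v)/(1 − uv/c²).
u' = (0.883 − 0.389) / (1 − (0.883)(0.389)) = 0.4940/0.6565 = 0.7525.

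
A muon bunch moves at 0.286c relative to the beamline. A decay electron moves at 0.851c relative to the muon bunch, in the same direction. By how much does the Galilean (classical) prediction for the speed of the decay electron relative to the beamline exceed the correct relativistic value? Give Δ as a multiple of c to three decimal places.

Galilean: u_cl = 0.851 + 0.286 = 1.1370.
Relativistic: u_rel = (0.851 + 0.286) / (1 + 0.851·0.286) = 1.1370/1.2434 = 0.9144.
Δ = 1.1370 − 0.9144 = 0.2226.
(The classical prediction exceeds c; the relativistic result does not.)

Δ = 0.223c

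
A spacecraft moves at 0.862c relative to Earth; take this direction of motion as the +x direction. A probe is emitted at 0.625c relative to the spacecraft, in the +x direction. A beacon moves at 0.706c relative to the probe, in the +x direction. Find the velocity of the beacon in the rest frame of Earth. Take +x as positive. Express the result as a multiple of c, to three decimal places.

0.994c

Apply u = (u' + v)/(1 + u'v/c²) successively, working outward toward Earth.
Start: velocity of the spacecraft relative to Earth = 0.8620c.
Compose with the probe (u' = 0.625 in the spacecraft frame): u_1 = (0.625 + 0.862) / (1 + 0.625·0.862) = 1.4870/1.5388 = 0.9664.
Compose with the beacon (u' = 0.706 in the probe frame): u_2 = (0.706 + 0.966) / (1 + 0.706·0.966) = 1.6724/1.6823 = 0.9941.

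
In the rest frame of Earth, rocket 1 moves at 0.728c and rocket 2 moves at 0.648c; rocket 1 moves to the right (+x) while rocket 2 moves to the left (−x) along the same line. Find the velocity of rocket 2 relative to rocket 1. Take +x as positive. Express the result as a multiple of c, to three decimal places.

-0.935c

β_A = 0.728, β_B = -0.648.
Transform to A's frame with the inverse velocity-addition law: u' = (u − v)/(1 − uv/c²), taking u = β_B and v = β_A.
u' = (-0.648 − 0.728) / (1 − (0.728)(-0.648)) = -1.3760/1.4717 = -0.9349.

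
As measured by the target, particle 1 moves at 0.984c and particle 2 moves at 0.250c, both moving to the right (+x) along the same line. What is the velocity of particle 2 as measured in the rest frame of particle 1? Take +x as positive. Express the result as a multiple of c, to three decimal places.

-0.973c

β_A = 0.984, β_B = 0.250.
Transform to A's frame with the inverse velocity-addition law: u' = (u − v)/(1 − uv/c²), taking u = β_B and v = β_A.
u' = (0.250 − 0.984) / (1 − (0.984)(0.250)) = -0.7340/0.7540 = -0.9735.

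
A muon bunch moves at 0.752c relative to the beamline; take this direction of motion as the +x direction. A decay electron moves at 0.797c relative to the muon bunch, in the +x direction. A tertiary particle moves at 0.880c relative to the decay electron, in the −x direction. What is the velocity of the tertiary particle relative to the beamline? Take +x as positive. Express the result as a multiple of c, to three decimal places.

Apply u = (u' + v)/(1 + u'v/c²) successively, working outward toward the beamline.
Start: velocity of the muon bunch relative to the beamline = 0.7520c.
Compose with the decay electron (u' = 0.797 in the muon bunch frame): u_1 = (0.797 + 0.752) / (1 + 0.797·0.752) = 1.5490/1.5993 = 0.9685.
Compose with the tertiary particle (u' = -0.880 in the decay electron frame): u_2 = (-0.880 + 0.969) / (1 + (-0.880)·0.969) = 0.0885/0.1477 = 0.5993.

+0.599c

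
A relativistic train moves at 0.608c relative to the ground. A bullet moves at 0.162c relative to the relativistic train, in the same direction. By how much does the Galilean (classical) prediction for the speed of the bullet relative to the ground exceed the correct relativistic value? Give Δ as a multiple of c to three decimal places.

Galilean: u_cl = 0.162 + 0.608 = 0.7700.
Relativistic: u_rel = (0.162 + 0.608) / (1 + 0.162·0.608) = 0.7700/1.0985 = 0.7010.
Δ = 0.7700 − 0.7010 = 0.0690.

Δ = 0.069c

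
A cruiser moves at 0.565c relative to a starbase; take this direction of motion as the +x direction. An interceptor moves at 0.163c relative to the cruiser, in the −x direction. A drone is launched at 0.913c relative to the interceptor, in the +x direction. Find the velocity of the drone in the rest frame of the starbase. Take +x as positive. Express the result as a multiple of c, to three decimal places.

+0.965c

Apply u = (u' + v)/(1 + u'v/c²) successively, working outward toward the starbase.
Start: velocity of the cruiser relative to the starbase = 0.5650c.
Compose with the interceptor (u' = -0.163 in the cruiser frame): u_1 = (-0.163 + 0.565) / (1 + (-0.163)·0.565) = 0.4020/0.9079 = 0.4428.
Compose with the drone (u' = 0.913 in the interceptor frame): u_2 = (0.913 + 0.443) / (1 + 0.913·0.443) = 1.3558/1.4043 = 0.9655.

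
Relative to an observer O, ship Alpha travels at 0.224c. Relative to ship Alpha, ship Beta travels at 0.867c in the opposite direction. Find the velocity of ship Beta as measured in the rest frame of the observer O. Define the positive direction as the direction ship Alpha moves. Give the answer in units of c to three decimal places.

-0.798c

With v = 0.224 and u' = -0.867 (in units of c),
u = (u' + v)/(1 + u'v/c²):
u = (-0.867 + 0.224) / (1 + (-0.867)·0.224) = -0.6430/0.8058 = -0.7980
(Galilean addition would give -0.643c.)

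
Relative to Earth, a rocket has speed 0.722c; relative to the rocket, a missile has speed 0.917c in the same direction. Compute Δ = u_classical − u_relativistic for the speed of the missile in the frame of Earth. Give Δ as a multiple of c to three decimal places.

Δ = 0.653c

Galilean: u_cl = 0.917 + 0.722 = 1.6390.
Relativistic: u_rel = (0.917 + 0.722) / (1 + 0.917·0.722) = 1.6390/1.6621 = 0.9861.
Δ = 1.6390 − 0.9861 = 0.6529.
(The classical prediction exceeds c; the relativistic result does not.)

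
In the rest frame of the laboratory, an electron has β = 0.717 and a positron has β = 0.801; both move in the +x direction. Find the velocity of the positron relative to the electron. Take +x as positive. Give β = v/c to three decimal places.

β = +0.197

β_A = 0.717, β_B = 0.801.
Transform to A's frame with the inverse velocity-addition law: u' = (u − v)/(1 − uv/c²), taking u = β_B and v = β_A.
u' = (0.801 − 0.717) / (1 − (0.717)(0.801)) = 0.0840/0.4257 = 0.1973.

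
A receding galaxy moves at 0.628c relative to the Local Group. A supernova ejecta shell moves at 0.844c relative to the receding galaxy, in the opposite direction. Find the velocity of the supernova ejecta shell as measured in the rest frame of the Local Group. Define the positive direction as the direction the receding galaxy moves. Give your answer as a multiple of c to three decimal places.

With v = 0.628 and u' = -0.844 (in units of c),
u = (u' + v)/(1 + u'v/c²):
u = (-0.844 + 0.628) / (1 + (-0.844)·0.628) = -0.2160/0.4700 = -0.4596
(Galilean addition would give -0.216c.)

-0.460c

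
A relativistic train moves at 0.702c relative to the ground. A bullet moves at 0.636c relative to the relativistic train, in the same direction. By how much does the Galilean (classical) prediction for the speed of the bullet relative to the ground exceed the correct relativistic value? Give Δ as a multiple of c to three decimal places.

Δ = 0.413c

Galilean: u_cl = 0.636 + 0.702 = 1.3380.
Relativistic: u_rel = (0.636 + 0.702) / (1 + 0.636·0.702) = 1.3380/1.4465 = 0.9250.
Δ = 1.3380 − 0.9250 = 0.4130.
(The classical prediction exceeds c; the relativistic result does not.)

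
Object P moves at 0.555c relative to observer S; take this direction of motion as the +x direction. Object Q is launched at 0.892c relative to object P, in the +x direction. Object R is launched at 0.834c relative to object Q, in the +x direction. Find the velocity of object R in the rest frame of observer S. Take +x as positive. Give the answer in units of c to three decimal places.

Apply u = (u' + v)/(1 + u'v/c²) successively, working outward toward observer S.
Start: velocity of object P relative to observer S = 0.5550c.
Compose with object Q (u' = 0.892 in object P frame): u_1 = (0.892 + 0.555) / (1 + 0.892·0.555) = 1.4470/1.4951 = 0.9679.
Compose with object R (u' = 0.834 in object Q frame): u_2 = (0.834 + 0.968) / (1 + 0.834·0.968) = 1.8019/1.8072 = 0.9970.

0.997c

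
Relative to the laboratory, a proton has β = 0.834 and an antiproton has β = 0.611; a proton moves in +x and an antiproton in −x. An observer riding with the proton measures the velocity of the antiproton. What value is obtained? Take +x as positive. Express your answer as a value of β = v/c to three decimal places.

β = -0.957

β_A = 0.834, β_B = -0.611.
Transform to A's frame with the inverse velocity-addition law: u' = (u − v)/(1 − uv/c²), taking u = β_B and v = β_A.
u' = (-0.611 − 0.834) / (1 − (0.834)(-0.611)) = -1.4450/1.5096 = -0.9572.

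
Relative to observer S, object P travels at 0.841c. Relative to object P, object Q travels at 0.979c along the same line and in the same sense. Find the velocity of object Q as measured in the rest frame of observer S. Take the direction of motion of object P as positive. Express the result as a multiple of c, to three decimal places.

0.998c

With v = 0.841 and u' = 0.979 (in units of c),
u = (u' + v)/(1 + u'v/c²):
u = (0.979 + 0.841) / (1 + 0.979·0.841) = 1.8200/1.8233 = 0.9982
(Galilean addition would give +1.820c, exceeding c.)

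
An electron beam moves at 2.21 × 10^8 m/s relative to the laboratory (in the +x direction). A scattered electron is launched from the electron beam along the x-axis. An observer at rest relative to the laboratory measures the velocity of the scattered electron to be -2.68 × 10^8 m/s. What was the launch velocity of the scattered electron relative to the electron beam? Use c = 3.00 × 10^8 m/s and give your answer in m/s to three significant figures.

-2.95 × 10^8 m/s

v = 0.737c, u = -0.893c.
Invert the composition law: u' = (u − v)/(1 − uv/c²).
u' = (-0.893 − 0.737) / (1 − (-0.893)(0.737)) = -1.6300/1.6581 = -0.9831.
u' = -0.9831 × 3.00 × 10^8 m/s.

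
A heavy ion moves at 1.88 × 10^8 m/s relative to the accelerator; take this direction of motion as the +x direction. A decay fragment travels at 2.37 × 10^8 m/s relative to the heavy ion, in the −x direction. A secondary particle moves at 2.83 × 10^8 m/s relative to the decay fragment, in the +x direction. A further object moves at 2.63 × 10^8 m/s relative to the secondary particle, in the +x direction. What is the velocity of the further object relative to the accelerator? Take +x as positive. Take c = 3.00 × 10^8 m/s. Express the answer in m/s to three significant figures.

Apply u = (u' + v)/(1 + u'v/c²) successively, working outward toward the accelerator.
(Dividing each given speed by c = 3.00 × 10^8 m/s to work in units of c.)
Start: velocity of the heavy ion relative to the accelerator = 0.6267c.
Compose with the decay fragment (u' = -0.790 in the heavy ion frame): u_1 = (-0.790 + 0.627) / (1 + (-0.790)·0.627) = -0.1633/0.5049 = -0.3235.
Compose with the secondary particle (u' = 0.943 in the decay fragment frame): u_2 = (0.943 + (-0.323)) / (1 + 0.943·(-0.323)) = 0.6199/0.6949 = 0.8921.
Compose with the further object (u' = 0.877 in the secondary particle frame): u_3 = (0.877 + 0.892) / (1 + 0.877·0.892) = 1.7687/1.7820 = 0.9925.
So u = 0.9925 × 3.00 × 10^8 m/s.

+2.98 × 10^8 m/s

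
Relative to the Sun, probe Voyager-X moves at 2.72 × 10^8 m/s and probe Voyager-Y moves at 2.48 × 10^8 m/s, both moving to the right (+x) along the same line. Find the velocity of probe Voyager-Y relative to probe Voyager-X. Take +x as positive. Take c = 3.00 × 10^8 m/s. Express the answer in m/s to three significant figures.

-9.58 × 10^7 m/s

β_A = 0.907, β_B = 0.827 (dividing each by c = 3.00 × 10^8 m/s).
Transform to A's frame with the inverse velocity-addition law: u' = (u − v)/(1 − uv/c²), taking u = β_B and v = β_A.
u' = (0.827 − 0.907) / (1 − (0.907)(0.827)) = -0.0800/0.2505 = -0.3194.
u' = -0.3194 × 3.00 × 10^8 m/s.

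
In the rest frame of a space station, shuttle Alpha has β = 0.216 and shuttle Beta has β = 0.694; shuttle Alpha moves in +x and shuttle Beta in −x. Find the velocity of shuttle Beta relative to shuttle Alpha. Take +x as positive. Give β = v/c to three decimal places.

β = -0.791

β_A = 0.216, β_B = -0.694.
Transform to A's frame with the inverse velocity-addition law: u' = (u − v)/(1 − uv/c²), taking u = β_B and v = β_A.
u' = (-0.694 − 0.216) / (1 − (0.216)(-0.694)) = -0.9100/1.1499 = -0.7914.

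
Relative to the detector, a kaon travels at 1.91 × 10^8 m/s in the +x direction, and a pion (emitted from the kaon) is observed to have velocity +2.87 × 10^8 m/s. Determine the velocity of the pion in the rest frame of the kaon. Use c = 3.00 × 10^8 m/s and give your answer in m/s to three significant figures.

v = 0.637c, u = 0.957c.
Invert the composition law: u' = (u − v)/(1 − uv/c²).
u' = (0.957 − 0.637) / (1 − (0.957)(0.637)) = 0.3200/0.3909 = 0.8186.
u' = 0.8186 × 3.00 × 10^8 m/s.

+2.46 × 10^8 m/s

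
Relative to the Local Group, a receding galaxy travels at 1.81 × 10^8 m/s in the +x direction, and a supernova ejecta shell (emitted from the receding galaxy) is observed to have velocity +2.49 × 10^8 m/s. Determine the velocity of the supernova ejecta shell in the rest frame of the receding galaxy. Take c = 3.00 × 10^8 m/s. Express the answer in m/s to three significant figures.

v = 0.603c, u = 0.830c.
Invert the composition law: u' = (u − v)/(1 − uv/c²).
u' = (0.830 − 0.603) / (1 − (0.830)(0.603)) = 0.2267/0.4992 = 0.4540.
u' = 0.4540 × 3.00 × 10^8 m/s.

+1.36 × 10^8 m/s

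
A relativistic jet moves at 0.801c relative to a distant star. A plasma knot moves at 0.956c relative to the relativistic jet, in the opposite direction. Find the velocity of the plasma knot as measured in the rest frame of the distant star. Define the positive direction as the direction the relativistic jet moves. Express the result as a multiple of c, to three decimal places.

With v = 0.801 and u' = -0.956 (in units of c),
u = (u' + v)/(1 + u'v/c²):
u = (-0.956 + 0.801) / (1 + (-0.956)·0.801) = -0.1550/0.2342 = -0.6617

-0.662c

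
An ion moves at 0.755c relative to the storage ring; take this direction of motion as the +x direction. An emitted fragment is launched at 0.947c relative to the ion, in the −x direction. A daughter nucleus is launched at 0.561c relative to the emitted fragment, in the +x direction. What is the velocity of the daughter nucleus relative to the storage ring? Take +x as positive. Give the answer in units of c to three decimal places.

-0.181c

Apply u = (u' + v)/(1 + u'v/c²) successively, working outward toward the storage ring.
Start: velocity of the ion relative to the storage ring = 0.7550c.
Compose with the emitted fragment (u' = -0.947 in the ion frame): u_1 = (-0.947 + 0.755) / (1 + (-0.947)·0.755) = -0.1920/0.2850 = -0.6736.
Compose with the daughter nucleus (u' = 0.561 in the emitted fragment frame): u_2 = (0.561 + (-0.674)) / (1 + 0.561·(-0.674)) = -0.1126/0.6221 = -0.1811.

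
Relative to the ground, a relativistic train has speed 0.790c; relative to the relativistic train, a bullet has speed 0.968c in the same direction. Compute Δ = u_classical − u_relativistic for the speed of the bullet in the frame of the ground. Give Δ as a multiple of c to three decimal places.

Δ = 0.762c

Galilean: u_cl = 0.968 + 0.790 = 1.7580.
Relativistic: u_rel = (0.968 + 0.790) / (1 + 0.968·0.790) = 1.7580/1.7647 = 0.9962.
Δ = 1.7580 − 0.9962 = 0.7618.
(The classical prediction exceeds c; the relativistic result does not.)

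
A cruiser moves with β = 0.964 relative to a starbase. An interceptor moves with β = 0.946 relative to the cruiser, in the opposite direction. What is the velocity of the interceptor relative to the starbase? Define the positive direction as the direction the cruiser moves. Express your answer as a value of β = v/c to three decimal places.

β = +0.204

With v = 0.964 and u' = -0.946 (in units of c),
u = (u' + v)/(1 + u'v/c²):
u = (-0.946 + 0.964) / (1 + (-0.946)·0.964) = 0.0180/0.0881 = 0.2044
(Galilean addition would give +0.018c.)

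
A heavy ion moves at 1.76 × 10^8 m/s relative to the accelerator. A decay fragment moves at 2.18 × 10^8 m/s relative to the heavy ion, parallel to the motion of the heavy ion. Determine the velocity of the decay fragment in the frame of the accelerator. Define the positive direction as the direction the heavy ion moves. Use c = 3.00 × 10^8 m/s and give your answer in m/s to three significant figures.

2.76 × 10^8 m/s

In units of c (dividing by 3.00 × 10^8 m/s): v = 0.587, u' = 0.727.
u = (u' + v)/(1 + u'v/c²):
u = (0.727 + 0.587) / (1 + 0.727·0.587) = 1.3133/1.4263 = 0.9208
Converting back: u = 0.9208 × 3.00 × 10^8 m/s.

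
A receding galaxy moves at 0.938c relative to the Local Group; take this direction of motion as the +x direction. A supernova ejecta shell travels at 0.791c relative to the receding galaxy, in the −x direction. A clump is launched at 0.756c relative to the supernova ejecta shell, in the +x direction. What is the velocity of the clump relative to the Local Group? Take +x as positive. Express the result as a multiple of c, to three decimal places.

Apply u = (u' + v)/(1 + u'v/c²) successively, working outward toward the Local Group.
Start: velocity of the receding galaxy relative to the Local Group = 0.9380c.
Compose with the supernova ejecta shell (u' = -0.791 in the receding galaxy frame): u_1 = (-0.791 + 0.938) / (1 + (-0.791)·0.938) = 0.1470/0.2580 = 0.5697.
Compose with the clump (u' = 0.756 in the supernova ejecta shell frame): u_2 = (0.756 + 0.570) / (1 + 0.756·0.570) = 1.3257/1.4307 = 0.9266.

+0.927c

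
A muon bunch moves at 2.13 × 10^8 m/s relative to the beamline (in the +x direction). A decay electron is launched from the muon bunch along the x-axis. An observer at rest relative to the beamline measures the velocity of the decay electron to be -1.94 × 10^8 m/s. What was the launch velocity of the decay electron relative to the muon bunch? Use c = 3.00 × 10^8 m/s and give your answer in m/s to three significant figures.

v = 0.710c, u = -0.647c.
Invert the composition law: u' = (u − v)/(1 − uv/c²).
u' = (-0.647 − 0.710) / (1 − (-0.647)(0.710)) = -1.3567/1.4591 = -0.9298.
u' = -0.9298 × 3.00 × 10^8 m/s.

-2.79 × 10^8 m/s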